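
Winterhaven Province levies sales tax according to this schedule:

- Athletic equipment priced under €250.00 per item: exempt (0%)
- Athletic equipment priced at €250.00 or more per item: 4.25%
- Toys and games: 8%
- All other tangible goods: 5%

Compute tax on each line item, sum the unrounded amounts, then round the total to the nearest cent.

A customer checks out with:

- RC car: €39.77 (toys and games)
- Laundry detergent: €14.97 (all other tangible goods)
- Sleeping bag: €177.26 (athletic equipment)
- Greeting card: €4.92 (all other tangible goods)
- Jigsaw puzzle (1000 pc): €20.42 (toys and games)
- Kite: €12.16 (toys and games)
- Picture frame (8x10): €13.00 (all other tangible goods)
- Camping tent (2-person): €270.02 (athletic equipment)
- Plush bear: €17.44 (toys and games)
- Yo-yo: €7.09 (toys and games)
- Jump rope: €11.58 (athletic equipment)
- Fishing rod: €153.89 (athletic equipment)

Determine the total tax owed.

€20.87

RC car €39.77: toys and games → 8% → €3.1816
Laundry detergent €14.97: all other tangible goods → 5% → €0.7485
Sleeping bag €177.26: athletic equipment, under €250.00 → 0% → €0.00
Greeting card €4.92: all other tangible goods → 5% → €0.246
Jigsaw puzzle (1000 pc) €20.42: toys and games → 8% → €1.6336
Kite €12.16: toys and games → 8% → €0.9728
Picture frame (8x10) €13.00: all other tangible goods → 5% → €0.65
Camping tent (2-person) €270.02: athletic equipment, €250.00 or more → 4.25% → €11.47585
Plush bear €17.44: toys and games → 8% → €1.3952
Yo-yo €7.09: toys and games → 8% → €0.5672
Jump rope €11.58: athletic equipment, under €250.00 → 0% → €0.00
Fishing rod €153.89: athletic equipment, under €250.00 → 0% → €0.00
Unrounded tax sum = €20.87075 → €20.87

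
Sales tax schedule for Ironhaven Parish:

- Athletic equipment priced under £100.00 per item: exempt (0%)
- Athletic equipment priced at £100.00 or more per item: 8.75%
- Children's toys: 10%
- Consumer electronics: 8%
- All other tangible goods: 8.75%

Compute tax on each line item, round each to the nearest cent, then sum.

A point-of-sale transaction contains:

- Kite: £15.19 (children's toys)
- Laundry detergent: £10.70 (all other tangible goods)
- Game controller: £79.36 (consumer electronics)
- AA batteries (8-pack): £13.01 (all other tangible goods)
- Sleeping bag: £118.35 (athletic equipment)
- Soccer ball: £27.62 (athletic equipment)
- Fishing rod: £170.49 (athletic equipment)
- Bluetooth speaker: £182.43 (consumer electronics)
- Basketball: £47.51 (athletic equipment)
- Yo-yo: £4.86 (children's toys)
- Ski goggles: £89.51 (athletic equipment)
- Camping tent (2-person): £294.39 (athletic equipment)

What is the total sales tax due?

£76.07

Kite £15.19: children's toys → 10% → £1.52
Laundry detergent £10.70: all other tangible goods → 8.75% → £0.94
Game controller £79.36: consumer electronics → 8% → £6.35
AA batteries (8-pack) £13.01: all other tangible goods → 8.75% → £1.14
Sleeping bag £118.35: athletic equipment, £100.00 or more → 8.75% → £10.36
Soccer ball £27.62: athletic equipment, under £100.00 → 0% → £0.00
Fishing rod £170.49: athletic equipment, £100.00 or more → 8.75% → £14.92
Bluetooth speaker £182.43: consumer electronics → 8% → £14.59
Basketball £47.51: athletic equipment, under £100.00 → 0% → £0.00
Yo-yo £4.86: children's toys → 10% → £0.49
Ski goggles £89.51: athletic equipment, under £100.00 → 0% → £0.00
Camping tent (2-person) £294.39: athletic equipment, £100.00 or more → 8.75% → £25.76
Total tax = £1.52 + £0.94 + £6.35 + £1.14 + £10.36 + £14.92 + £14.59 + £0.49 + £25.76 = £76.07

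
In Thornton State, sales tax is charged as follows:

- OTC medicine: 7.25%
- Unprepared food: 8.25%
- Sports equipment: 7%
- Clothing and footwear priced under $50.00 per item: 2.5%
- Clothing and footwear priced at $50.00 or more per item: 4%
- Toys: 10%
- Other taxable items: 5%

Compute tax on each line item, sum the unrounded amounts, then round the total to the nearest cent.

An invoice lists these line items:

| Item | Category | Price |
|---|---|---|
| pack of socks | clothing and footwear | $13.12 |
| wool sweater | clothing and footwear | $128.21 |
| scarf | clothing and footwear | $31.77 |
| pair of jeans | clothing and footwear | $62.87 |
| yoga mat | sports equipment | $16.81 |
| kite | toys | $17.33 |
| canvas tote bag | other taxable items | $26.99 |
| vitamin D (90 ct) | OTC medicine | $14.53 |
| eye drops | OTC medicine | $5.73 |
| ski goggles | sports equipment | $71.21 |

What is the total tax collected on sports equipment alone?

Yoga mat $16.81: sports equipment → 7% → $1.1767
Ski goggles $71.21: sports equipment → 7% → $4.9847
Tax on sports equipment: unrounded sum = $6.1614 → $6.16

$6.16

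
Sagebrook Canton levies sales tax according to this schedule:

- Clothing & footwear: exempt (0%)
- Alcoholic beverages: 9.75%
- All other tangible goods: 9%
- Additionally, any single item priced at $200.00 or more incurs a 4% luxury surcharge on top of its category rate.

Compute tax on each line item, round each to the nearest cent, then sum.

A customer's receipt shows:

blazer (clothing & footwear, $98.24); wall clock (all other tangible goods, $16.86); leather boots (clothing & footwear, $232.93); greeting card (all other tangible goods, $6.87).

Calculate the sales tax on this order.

Blazer $98.24: clothing & footwear → 0% → $0.00
Wall clock $16.86: all other tangible goods → 9% → $1.52
Leather boots $232.93: clothing & footwear → 0% + 4% surcharge = 4% → $9.32
Greeting card $6.87: all other tangible goods → 9% → $0.62
Total tax = $1.52 + $9.32 + $0.62 = $11.46

$11.46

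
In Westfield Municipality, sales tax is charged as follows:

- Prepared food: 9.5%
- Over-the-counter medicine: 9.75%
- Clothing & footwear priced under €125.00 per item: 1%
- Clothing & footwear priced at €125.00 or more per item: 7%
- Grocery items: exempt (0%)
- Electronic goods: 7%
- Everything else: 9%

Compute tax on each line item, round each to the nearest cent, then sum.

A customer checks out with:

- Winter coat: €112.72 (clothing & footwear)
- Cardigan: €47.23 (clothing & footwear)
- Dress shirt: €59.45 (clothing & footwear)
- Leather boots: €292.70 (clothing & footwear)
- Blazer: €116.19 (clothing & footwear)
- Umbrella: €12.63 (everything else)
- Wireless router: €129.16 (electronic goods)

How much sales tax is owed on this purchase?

€34.02

Winter coat €112.72: clothing & footwear, under €125.00 → 1% → €1.13
Cardigan €47.23: clothing & footwear, under €125.00 → 1% → €0.47
Dress shirt €59.45: clothing & footwear, under €125.00 → 1% → €0.59
Leather boots €292.70: clothing & footwear, €125.00 or more → 7% → €20.49
Blazer €116.19: clothing & footwear, under €125.00 → 1% → €1.16
Umbrella €12.63: everything else → 9% → €1.14
Wireless router €129.16: electronic goods → 7% → €9.04
Total tax = €1.13 + €0.47 + €0.59 + €20.49 + €1.16 + €1.14 + €9.04 = €34.02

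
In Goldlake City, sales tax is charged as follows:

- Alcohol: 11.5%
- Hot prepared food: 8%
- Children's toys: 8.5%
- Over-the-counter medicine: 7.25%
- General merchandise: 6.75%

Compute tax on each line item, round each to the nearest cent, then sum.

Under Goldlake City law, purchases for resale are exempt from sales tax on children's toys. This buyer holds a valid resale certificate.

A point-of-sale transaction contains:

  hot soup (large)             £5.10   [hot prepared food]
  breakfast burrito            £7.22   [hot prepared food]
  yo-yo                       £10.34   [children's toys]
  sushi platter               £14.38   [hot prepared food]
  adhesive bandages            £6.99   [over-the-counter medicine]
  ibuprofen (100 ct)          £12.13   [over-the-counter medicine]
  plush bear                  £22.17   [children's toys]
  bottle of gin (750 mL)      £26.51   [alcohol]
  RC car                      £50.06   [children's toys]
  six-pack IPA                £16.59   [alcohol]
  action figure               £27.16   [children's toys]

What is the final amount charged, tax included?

Hot soup (large) £5.10: hot prepared food → 8% → £0.41
Breakfast burrito £7.22: hot prepared food → 8% → £0.58
Yo-yo £10.34: children's toys, buyer-exempt → 0% → £0.00
Sushi platter £14.38: hot prepared food → 8% → £1.15
Adhesive bandages £6.99: over-the-counter medicine → 7.25% → £0.51
Ibuprofen (100 ct) £12.13: over-the-counter medicine → 7.25% → £0.88
Plush bear £22.17: children's toys, buyer-exempt → 0% → £0.00
Bottle of gin (750 mL) £26.51: alcohol → 11.5% → £3.05
RC car £50.06: children's toys, buyer-exempt → 0% → £0.00
Six-pack IPA £16.59: alcohol → 11.5% → £1.91
Action figure £27.16: children's toys, buyer-exempt → 0% → £0.00
Subtotal = £198.65; tax = £8.49; total due = £207.14

£207.14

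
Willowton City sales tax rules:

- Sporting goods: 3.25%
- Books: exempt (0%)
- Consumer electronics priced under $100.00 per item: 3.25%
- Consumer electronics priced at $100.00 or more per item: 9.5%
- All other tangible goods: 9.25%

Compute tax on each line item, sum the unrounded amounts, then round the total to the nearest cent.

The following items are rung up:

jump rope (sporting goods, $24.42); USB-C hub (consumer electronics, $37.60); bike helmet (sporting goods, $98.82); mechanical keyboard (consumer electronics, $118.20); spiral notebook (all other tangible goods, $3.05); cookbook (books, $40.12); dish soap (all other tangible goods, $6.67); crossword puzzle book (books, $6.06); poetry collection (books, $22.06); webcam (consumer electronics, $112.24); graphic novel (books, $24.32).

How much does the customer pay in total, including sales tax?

$521.58

Jump rope $24.42: sporting goods → 3.25% → $0.79365
USB-C hub $37.60: consumer electronics, under $100.00 → 3.25% → $1.222
Bike helmet $98.82: sporting goods → 3.25% → $3.21165
Mechanical keyboard $118.20: consumer electronics, $100.00 or more → 9.5% → $11.229
Spiral notebook $3.05: all other tangible goods → 9.25% → $0.282125
Cookbook $40.12: books → 0% → $0.00
Dish soap $6.67: all other tangible goods → 9.25% → $0.616975
Crossword puzzle book $6.06: books → 0% → $0.00
Poetry collection $22.06: books → 0% → $0.00
Webcam $112.24: consumer electronics, $100.00 or more → 9.5% → $10.6628
Graphic novel $24.32: books → 0% → $0.00
Subtotal = $493.56; unrounded tax = $28.0182 → $28.02; total due = $521.58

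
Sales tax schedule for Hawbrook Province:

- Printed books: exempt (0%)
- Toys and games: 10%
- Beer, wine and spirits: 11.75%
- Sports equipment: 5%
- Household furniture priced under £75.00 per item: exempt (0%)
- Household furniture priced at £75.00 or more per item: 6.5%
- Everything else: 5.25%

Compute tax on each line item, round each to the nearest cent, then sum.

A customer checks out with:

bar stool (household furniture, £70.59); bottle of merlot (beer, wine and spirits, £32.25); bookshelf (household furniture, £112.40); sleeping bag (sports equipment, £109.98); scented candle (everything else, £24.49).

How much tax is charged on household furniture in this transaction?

Bar stool £70.59: household furniture, under £75.00 → 0% → £0.00
Bookshelf £112.40: household furniture, £75.00 or more → 6.5% → £7.31
Tax on household furniture = £0.00 + £7.31 = £7.31

£7.31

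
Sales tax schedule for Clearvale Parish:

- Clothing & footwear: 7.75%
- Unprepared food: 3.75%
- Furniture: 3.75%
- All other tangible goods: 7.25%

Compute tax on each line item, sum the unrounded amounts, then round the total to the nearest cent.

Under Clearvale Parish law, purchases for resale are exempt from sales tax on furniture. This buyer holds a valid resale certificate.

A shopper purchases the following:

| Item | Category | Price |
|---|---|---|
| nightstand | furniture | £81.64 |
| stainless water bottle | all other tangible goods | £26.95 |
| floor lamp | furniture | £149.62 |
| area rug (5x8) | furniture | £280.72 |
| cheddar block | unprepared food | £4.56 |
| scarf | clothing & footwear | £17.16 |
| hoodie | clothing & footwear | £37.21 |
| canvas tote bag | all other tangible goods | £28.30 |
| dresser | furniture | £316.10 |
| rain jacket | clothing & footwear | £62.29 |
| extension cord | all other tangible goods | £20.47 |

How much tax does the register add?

Nightstand £81.64: furniture, buyer-exempt → 0% → £0.00
Stainless water bottle £26.95: all other tangible goods → 7.25% → £1.953875
Floor lamp £149.62: furniture, buyer-exempt → 0% → £0.00
Area rug (5x8) £280.72: furniture, buyer-exempt → 0% → £0.00
Cheddar block £4.56: unprepared food → 3.75% → £0.171
Scarf £17.16: clothing & footwear → 7.75% → £1.3299
Hoodie £37.21: clothing & footwear → 7.75% → £2.883775
Canvas tote bag £28.30: all other tangible goods → 7.25% → £2.05175
Dresser £316.10: furniture, buyer-exempt → 0% → £0.00
Rain jacket £62.29: clothing & footwear → 7.75% → £4.827475
Extension cord £20.47: all other tangible goods → 7.25% → £1.484075
Unrounded tax sum = £14.70185 → £14.70

£14.70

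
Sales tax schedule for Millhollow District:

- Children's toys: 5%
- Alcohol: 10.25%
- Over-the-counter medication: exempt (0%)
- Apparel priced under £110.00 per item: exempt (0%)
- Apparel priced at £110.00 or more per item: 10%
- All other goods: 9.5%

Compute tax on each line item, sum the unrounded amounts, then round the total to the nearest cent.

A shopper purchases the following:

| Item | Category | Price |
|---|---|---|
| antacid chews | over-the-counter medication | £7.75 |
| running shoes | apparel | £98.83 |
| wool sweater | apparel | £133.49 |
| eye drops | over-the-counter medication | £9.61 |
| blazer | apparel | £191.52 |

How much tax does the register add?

Antacid chews £7.75: over-the-counter medication → 0% → £0.00
Running shoes £98.83: apparel, under £110.00 → 0% → £0.00
Wool sweater £133.49: apparel, £110.00 or more → 10% → £13.349
Eye drops £9.61: over-the-counter medication → 0% → £0.00
Blazer £191.52: apparel, £110.00 or more → 10% → £19.152
Unrounded tax sum = £32.501 → £32.50

£32.50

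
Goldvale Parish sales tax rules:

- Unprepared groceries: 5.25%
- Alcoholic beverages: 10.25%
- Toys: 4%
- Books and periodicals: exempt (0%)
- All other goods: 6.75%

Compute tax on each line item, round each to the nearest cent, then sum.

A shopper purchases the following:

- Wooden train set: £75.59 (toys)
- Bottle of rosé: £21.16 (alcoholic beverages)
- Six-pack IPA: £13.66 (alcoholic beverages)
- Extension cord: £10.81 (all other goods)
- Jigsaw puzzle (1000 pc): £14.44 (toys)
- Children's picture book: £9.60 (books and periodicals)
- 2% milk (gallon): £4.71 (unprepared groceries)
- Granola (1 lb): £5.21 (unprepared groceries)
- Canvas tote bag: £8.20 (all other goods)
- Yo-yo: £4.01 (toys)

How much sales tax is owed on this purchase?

Wooden train set £75.59: toys → 4% → £3.02
Bottle of rosé £21.16: alcoholic beverages → 10.25% → £2.17
Six-pack IPA £13.66: alcoholic beverages → 10.25% → £1.40
Extension cord £10.81: all other goods → 6.75% → £0.73
Jigsaw puzzle (1000 pc) £14.44: toys → 4% → £0.58
Children's picture book £9.60: books and periodicals → 0% → £0.00
2% milk (gallon) £4.71: unprepared groceries → 5.25% → £0.25
Granola (1 lb) £5.21: unprepared groceries → 5.25% → £0.27
Canvas tote bag £8.20: all other goods → 6.75% → £0.55
Yo-yo £4.01: toys → 4% → £0.16
Total tax = £3.02 + £2.17 + £1.40 + £0.73 + £0.58 + £0.25 + £0.27 + £0.55 + £0.16 = £9.13

£9.13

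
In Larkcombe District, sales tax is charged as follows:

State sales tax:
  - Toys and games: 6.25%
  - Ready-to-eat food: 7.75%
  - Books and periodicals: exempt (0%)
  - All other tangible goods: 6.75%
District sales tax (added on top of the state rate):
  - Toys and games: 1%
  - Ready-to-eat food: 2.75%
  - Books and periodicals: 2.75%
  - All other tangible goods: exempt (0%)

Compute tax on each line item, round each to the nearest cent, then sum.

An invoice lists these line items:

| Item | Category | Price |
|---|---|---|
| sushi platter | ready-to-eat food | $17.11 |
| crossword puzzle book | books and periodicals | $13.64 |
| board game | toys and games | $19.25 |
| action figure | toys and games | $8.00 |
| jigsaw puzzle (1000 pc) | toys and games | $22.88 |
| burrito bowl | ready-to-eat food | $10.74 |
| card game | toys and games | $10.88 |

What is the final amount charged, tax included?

Sushi platter $17.11: ready-to-eat food → 7.75% + 2.75% district = 10.5% → $1.80
Crossword puzzle book $13.64: books and periodicals → 0% + 2.75% district = 2.75% → $0.38
Board game $19.25: toys and games → 6.25% + 1% district = 7.25% → $1.40
Action figure $8.00: toys and games → 6.25% + 1% district = 7.25% → $0.58
Jigsaw puzzle (1000 pc) $22.88: toys and games → 6.25% + 1% district = 7.25% → $1.66
Burrito bowl $10.74: ready-to-eat food → 7.75% + 2.75% district = 10.5% → $1.13
Card game $10.88: toys and games → 6.25% + 1% district = 7.25% → $0.79
Subtotal = $102.50; tax = $7.74; total due = $110.24

$110.24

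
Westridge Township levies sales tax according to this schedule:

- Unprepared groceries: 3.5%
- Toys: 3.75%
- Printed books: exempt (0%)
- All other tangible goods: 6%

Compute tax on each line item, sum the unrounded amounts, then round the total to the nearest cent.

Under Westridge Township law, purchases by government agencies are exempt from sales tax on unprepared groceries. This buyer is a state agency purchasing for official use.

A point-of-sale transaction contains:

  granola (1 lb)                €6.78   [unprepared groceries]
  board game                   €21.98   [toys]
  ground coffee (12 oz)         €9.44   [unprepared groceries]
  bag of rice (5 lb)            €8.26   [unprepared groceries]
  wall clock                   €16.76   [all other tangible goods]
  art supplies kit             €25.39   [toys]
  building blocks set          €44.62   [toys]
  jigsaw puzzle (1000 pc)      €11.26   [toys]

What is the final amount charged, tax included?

€149.37

Granola (1 lb) €6.78: unprepared groceries, buyer-exempt → 0% → €0.00
Board game €21.98: toys → 3.75% → €0.82425
Ground coffee (12 oz) €9.44: unprepared groceries, buyer-exempt → 0% → €0.00
Bag of rice (5 lb) €8.26: unprepared groceries, buyer-exempt → 0% → €0.00
Wall clock €16.76: all other tangible goods → 6% → €1.0056
Art supplies kit €25.39: toys → 3.75% → €0.952125
Building blocks set €44.62: toys → 3.75% → €1.67325
Jigsaw puzzle (1000 pc) €11.26: toys → 3.75% → €0.42225
Subtotal = €144.49; unrounded tax = €4.877475 → €4.88; total due = €149.37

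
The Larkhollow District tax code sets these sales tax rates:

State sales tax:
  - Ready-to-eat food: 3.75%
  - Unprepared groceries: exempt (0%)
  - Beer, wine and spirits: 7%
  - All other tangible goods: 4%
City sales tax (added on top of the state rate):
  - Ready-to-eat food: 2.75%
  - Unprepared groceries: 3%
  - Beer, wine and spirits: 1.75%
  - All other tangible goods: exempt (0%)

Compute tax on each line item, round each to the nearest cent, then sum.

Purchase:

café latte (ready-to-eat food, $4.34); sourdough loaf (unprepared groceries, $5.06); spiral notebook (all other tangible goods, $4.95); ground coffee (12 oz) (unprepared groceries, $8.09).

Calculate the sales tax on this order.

$0.87

Café latte $4.34: ready-to-eat food → 3.75% + 2.75% city = 6.5% → $0.28
Sourdough loaf $5.06: unprepared groceries → 0% + 3% city = 3% → $0.15
Spiral notebook $4.95: all other tangible goods → 4% + 0% city = 4% → $0.20
Ground coffee (12 oz) $8.09: unprepared groceries → 0% + 3% city = 3% → $0.24
Total tax = $0.28 + $0.15 + $0.20 + $0.24 = $0.87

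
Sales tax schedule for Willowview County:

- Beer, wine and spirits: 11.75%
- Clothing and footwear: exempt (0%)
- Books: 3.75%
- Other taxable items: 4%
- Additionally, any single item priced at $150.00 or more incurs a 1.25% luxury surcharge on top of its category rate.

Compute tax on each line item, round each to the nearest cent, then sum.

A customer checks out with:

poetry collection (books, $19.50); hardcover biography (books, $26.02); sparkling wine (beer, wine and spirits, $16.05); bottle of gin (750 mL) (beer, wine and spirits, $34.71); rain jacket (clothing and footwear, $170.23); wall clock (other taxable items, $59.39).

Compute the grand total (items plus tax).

$338.09

Poetry collection $19.50: books → 3.75% → $0.73
Hardcover biography $26.02: books → 3.75% → $0.98
Sparkling wine $16.05: beer, wine and spirits → 11.75% → $1.89
Bottle of gin (750 mL) $34.71: beer, wine and spirits → 11.75% → $4.08
Rain jacket $170.23: clothing and footwear → 0% + 1.25% surcharge = 1.25% → $2.13
Wall clock $59.39: other taxable items → 4% → $2.38
Subtotal = $325.90; tax = $12.19; total due = $338.09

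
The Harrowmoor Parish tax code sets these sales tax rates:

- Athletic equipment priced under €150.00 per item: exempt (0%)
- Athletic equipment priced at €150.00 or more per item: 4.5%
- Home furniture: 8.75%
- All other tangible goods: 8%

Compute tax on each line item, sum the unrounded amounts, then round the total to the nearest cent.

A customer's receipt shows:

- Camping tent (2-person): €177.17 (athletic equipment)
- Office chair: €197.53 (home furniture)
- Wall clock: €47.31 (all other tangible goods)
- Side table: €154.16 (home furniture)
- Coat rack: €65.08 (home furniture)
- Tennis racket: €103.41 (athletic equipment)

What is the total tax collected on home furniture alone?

€36.47

Office chair €197.53: home furniture → 8.75% → €17.283875
Side table €154.16: home furniture → 8.75% → €13.489
Coat rack €65.08: home furniture → 8.75% → €5.6945
Tax on home furniture: unrounded sum = €36.467375 → €36.47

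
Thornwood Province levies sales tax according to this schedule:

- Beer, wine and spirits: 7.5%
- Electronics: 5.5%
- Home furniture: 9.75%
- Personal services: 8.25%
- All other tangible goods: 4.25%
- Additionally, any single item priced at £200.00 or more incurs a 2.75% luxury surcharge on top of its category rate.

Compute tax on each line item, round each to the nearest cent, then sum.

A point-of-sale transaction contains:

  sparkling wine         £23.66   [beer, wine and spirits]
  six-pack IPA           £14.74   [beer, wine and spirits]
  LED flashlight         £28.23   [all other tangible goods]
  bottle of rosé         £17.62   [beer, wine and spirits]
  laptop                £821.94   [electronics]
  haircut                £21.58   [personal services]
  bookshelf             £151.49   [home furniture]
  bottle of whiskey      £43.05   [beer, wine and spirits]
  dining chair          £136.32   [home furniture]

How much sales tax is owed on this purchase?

Sparkling wine £23.66: beer, wine and spirits → 7.5% → £1.77
Six-pack IPA £14.74: beer, wine and spirits → 7.5% → £1.11
LED flashlight £28.23: all other tangible goods → 4.25% → £1.20
Bottle of rosé £17.62: beer, wine and spirits → 7.5% → £1.32
Laptop £821.94: electronics → 5.5% + 2.75% surcharge = 8.25% → £67.81
Haircut £21.58: personal services → 8.25% → £1.78
Bookshelf £151.49: home furniture → 9.75% → £14.77
Bottle of whiskey £43.05: beer, wine and spirits → 7.5% → £3.23
Dining chair £136.32: home furniture → 9.75% → £13.29
Total tax = £1.77 + £1.11 + £1.20 + £1.32 + £67.81 + £1.78 + £14.77 + £3.23 + £13.29 = £106.28

£106.28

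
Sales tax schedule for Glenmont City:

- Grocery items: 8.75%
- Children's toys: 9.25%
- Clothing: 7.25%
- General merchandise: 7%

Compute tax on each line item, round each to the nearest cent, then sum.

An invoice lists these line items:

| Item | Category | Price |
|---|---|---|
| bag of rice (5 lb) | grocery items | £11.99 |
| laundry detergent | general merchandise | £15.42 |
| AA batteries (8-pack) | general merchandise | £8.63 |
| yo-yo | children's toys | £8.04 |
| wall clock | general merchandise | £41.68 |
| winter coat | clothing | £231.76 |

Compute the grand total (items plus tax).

Bag of rice (5 lb) £11.99: grocery items → 8.75% → £1.05
Laundry detergent £15.42: general merchandise → 7% → £1.08
AA batteries (8-pack) £8.63: general merchandise → 7% → £0.60
Yo-yo £8.04: children's toys → 9.25% → £0.74
Wall clock £41.68: general merchandise → 7% → £2.92
Winter coat £231.76: clothing → 7.25% → £16.80
Subtotal = £317.52; tax = £23.19; total due = £340.71

£340.71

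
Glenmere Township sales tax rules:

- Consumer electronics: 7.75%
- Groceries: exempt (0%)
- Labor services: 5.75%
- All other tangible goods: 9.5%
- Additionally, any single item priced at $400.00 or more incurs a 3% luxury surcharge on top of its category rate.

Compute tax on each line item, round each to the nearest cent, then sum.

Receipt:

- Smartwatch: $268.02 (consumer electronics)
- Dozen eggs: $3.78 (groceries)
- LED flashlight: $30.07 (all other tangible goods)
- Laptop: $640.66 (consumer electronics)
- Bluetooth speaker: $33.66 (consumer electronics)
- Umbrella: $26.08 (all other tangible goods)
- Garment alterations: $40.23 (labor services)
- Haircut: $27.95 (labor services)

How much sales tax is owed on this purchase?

$101.51

Smartwatch $268.02: consumer electronics → 7.75% → $20.77
Dozen eggs $3.78: groceries → 0% → $0.00
LED flashlight $30.07: all other tangible goods → 9.5% → $2.86
Laptop $640.66: consumer electronics → 7.75% + 3% surcharge = 10.75% → $68.87
Bluetooth speaker $33.66: consumer electronics → 7.75% → $2.61
Umbrella $26.08: all other tangible goods → 9.5% → $2.48
Garment alterations $40.23: labor services → 5.75% → $2.31
Haircut $27.95: labor services → 5.75% → $1.61
Total tax = $20.77 + $2.86 + $68.87 + $2.61 + $2.48 + $2.31 + $1.61 = $101.51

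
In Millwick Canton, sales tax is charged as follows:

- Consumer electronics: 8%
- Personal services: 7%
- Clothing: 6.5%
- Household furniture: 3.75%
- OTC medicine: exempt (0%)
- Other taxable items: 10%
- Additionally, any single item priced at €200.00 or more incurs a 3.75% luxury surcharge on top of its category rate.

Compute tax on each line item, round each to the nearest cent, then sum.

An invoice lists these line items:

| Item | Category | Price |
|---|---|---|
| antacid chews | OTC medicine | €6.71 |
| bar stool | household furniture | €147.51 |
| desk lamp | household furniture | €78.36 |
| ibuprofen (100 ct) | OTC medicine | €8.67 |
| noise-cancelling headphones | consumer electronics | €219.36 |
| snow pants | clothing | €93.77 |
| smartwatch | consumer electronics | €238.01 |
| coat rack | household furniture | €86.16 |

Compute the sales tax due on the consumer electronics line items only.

Noise-cancelling headphones €219.36: consumer electronics → 8% + 3.75% surcharge = 11.75% → €25.77
Smartwatch €238.01: consumer electronics → 8% + 3.75% surcharge = 11.75% → €27.97
Tax on consumer electronics = €25.77 + €27.97 = €53.74

€53.74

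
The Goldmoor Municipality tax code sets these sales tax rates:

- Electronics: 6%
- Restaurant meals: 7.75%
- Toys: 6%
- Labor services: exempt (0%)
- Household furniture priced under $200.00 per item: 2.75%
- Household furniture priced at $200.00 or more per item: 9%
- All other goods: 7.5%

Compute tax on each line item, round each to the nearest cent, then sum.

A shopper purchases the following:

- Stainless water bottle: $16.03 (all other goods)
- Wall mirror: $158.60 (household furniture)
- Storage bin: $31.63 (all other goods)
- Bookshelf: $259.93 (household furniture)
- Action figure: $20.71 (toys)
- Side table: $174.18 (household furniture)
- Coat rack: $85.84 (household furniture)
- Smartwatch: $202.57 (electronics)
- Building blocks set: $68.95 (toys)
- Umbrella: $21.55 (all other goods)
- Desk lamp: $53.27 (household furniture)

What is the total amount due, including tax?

Stainless water bottle $16.03: all other goods → 7.5% → $1.20
Wall mirror $158.60: household furniture, under $200.00 → 2.75% → $4.36
Storage bin $31.63: all other goods → 7.5% → $2.37
Bookshelf $259.93: household furniture, $200.00 or more → 9% → $23.39
Action figure $20.71: toys → 6% → $1.24
Side table $174.18: household furniture, under $200.00 → 2.75% → $4.79
Coat rack $85.84: household furniture, under $200.00 → 2.75% → $2.36
Smartwatch $202.57: electronics → 6% → $12.15
Building blocks set $68.95: toys → 6% → $4.14
Umbrella $21.55: all other goods → 7.5% → $1.62
Desk lamp $53.27: household furniture, under $200.00 → 2.75% → $1.46
Subtotal = $1093.26; tax = $59.08; total due = $1152.34

$1152.34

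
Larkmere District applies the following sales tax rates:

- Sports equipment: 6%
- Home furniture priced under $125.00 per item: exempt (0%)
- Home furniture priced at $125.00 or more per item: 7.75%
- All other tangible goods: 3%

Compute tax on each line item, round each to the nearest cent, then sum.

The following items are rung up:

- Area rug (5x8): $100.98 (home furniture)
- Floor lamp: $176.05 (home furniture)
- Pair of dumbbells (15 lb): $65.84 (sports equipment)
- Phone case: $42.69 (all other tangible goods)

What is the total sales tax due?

$18.87

Area rug (5x8) $100.98: home furniture, under $125.00 → 0% → $0.00
Floor lamp $176.05: home furniture, $125.00 or more → 7.75% → $13.64
Pair of dumbbells (15 lb) $65.84: sports equipment → 6% → $3.95
Phone case $42.69: all other tangible goods → 3% → $1.28
Total tax = $13.64 + $3.95 + $1.28 = $18.87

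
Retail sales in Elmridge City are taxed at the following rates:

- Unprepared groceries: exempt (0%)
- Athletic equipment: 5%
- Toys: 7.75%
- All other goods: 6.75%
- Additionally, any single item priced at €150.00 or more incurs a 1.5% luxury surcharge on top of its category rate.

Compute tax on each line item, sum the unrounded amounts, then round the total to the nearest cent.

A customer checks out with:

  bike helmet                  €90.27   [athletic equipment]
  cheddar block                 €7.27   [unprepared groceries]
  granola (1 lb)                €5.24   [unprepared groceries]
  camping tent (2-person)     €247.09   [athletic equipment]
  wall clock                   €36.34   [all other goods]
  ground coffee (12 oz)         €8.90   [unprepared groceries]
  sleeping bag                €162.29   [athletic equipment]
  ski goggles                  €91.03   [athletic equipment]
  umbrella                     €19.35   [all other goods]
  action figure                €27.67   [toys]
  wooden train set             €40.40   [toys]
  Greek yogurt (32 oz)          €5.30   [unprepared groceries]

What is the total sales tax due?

Bike helmet €90.27: athletic equipment → 5% → €4.5135
Cheddar block €7.27: unprepared groceries → 0% → €0.00
Granola (1 lb) €5.24: unprepared groceries → 0% → €0.00
Camping tent (2-person) €247.09: athletic equipment → 5% + 1.5% surcharge = 6.5% → €16.06085
Wall clock €36.34: all other goods → 6.75% → €2.45295
Ground coffee (12 oz) €8.90: unprepared groceries → 0% → €0.00
Sleeping bag €162.29: athletic equipment → 5% + 1.5% surcharge = 6.5% → €10.54885
Ski goggles €91.03: athletic equipment → 5% → €4.5515
Umbrella €19.35: all other goods → 6.75% → €1.306125
Action figure €27.67: toys → 7.75% → €2.144425
Wooden train set €40.40: toys → 7.75% → €3.131
Greek yogurt (32 oz) €5.30: unprepared groceries → 0% → €0.00
Unrounded tax sum = €44.7092 → €44.71

€44.71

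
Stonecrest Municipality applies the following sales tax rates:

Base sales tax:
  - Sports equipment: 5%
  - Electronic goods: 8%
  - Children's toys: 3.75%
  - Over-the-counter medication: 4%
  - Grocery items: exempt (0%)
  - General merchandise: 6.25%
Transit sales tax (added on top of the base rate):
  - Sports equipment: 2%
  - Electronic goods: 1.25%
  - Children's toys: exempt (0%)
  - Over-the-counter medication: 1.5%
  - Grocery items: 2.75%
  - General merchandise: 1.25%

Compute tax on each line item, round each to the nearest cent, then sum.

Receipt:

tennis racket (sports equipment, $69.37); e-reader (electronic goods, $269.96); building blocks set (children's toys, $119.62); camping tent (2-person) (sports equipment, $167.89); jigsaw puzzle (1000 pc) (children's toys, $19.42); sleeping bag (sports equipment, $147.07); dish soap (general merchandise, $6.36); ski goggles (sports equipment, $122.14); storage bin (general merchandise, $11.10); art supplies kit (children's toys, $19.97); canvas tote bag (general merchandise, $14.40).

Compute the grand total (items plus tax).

Tennis racket $69.37: sports equipment → 5% + 2% transit = 7% → $4.86
E-reader $269.96: electronic goods → 8% + 1.25% transit = 9.25% → $24.97
Building blocks set $119.62: children's toys → 3.75% + 0% transit = 3.75% → $4.49
Camping tent (2-person) $167.89: sports equipment → 5% + 2% transit = 7% → $11.75
Jigsaw puzzle (1000 pc) $19.42: children's toys → 3.75% + 0% transit = 3.75% → $0.73
Sleeping bag $147.07: sports equipment → 5% + 2% transit = 7% → $10.29
Dish soap $6.36: general merchandise → 6.25% + 1.25% transit = 7.5% → $0.48
Ski goggles $122.14: sports equipment → 5% + 2% transit = 7% → $8.55
Storage bin $11.10: general merchandise → 6.25% + 1.25% transit = 7.5% → $0.83
Art supplies kit $19.97: children's toys → 3.75% + 0% transit = 3.75% → $0.75
Canvas tote bag $14.40: general merchandise → 6.25% + 1.25% transit = 7.5% → $1.08
Subtotal = $967.30; tax = $68.78; total due = $1036.08

$1036.08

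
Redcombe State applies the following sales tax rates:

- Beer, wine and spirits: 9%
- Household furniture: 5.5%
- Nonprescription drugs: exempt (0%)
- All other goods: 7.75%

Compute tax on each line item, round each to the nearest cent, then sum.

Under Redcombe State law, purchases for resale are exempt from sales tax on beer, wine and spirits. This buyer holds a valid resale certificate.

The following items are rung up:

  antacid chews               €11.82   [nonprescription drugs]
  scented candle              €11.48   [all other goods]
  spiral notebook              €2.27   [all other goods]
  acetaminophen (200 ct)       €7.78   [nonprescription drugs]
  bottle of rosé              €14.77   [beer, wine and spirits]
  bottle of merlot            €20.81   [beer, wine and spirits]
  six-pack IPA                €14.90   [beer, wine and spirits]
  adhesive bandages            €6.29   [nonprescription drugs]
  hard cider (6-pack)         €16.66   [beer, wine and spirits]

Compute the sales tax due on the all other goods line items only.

Scented candle €11.48: all other goods → 7.75% → €0.89
Spiral notebook €2.27: all other goods → 7.75% → €0.18
Tax on all other goods = €0.89 + €0.18 = €1.07

€1.07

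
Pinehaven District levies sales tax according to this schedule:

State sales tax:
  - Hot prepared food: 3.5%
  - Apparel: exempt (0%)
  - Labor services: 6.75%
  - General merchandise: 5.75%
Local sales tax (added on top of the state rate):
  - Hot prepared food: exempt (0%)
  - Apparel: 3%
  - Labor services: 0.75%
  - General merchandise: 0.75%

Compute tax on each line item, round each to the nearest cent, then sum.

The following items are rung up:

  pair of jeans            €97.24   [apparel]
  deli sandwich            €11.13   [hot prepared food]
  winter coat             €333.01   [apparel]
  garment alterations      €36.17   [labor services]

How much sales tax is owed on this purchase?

Pair of jeans €97.24: apparel → 0% + 3% local = 3% → €2.92
Deli sandwich €11.13: hot prepared food → 3.5% + 0% local = 3.5% → €0.39
Winter coat €333.01: apparel → 0% + 3% local = 3% → €9.99
Garment alterations €36.17: labor services → 6.75% + 0.75% local = 7.5% → €2.71
Total tax = €2.92 + €0.39 + €9.99 + €2.71 = €16.01

€16.01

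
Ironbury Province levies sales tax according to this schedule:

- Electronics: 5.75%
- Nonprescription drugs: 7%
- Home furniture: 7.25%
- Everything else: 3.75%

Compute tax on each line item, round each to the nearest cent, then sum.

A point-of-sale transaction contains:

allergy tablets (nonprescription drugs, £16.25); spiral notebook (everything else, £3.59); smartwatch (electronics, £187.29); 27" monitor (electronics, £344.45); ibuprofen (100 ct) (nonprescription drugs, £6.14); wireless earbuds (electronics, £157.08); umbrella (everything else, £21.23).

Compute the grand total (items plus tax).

Allergy tablets £16.25: nonprescription drugs → 7% → £1.14
Spiral notebook £3.59: everything else → 3.75% → £0.13
Smartwatch £187.29: electronics → 5.75% → £10.77
27" monitor £344.45: electronics → 5.75% → £19.81
Ibuprofen (100 ct) £6.14: nonprescription drugs → 7% → £0.43
Wireless earbuds £157.08: electronics → 5.75% → £9.03
Umbrella £21.23: everything else → 3.75% → £0.80
Subtotal = £736.03; tax = £42.11; total due = £778.14

£778.14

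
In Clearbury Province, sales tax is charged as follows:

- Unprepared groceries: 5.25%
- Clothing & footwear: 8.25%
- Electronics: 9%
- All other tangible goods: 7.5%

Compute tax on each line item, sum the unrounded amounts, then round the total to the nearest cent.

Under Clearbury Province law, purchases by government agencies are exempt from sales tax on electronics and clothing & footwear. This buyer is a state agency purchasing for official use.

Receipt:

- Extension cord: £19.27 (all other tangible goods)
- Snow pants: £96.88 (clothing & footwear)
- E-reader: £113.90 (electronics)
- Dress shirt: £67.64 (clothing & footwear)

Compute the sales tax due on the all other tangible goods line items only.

£1.45

Extension cord £19.27: all other tangible goods → 7.5% → £1.44525
Tax on all other tangible goods: unrounded sum = £1.44525 → £1.45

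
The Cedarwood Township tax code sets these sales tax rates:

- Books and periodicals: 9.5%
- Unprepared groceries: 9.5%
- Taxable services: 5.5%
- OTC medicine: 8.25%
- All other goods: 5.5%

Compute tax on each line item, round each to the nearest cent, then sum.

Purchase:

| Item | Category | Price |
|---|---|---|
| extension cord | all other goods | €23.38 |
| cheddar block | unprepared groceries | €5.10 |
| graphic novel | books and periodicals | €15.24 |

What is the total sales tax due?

Extension cord €23.38: all other goods → 5.5% → €1.29
Cheddar block €5.10: unprepared groceries → 9.5% → €0.48
Graphic novel €15.24: books and periodicals → 9.5% → €1.45
Total tax = €1.29 + €0.48 + €1.45 = €3.22

€3.22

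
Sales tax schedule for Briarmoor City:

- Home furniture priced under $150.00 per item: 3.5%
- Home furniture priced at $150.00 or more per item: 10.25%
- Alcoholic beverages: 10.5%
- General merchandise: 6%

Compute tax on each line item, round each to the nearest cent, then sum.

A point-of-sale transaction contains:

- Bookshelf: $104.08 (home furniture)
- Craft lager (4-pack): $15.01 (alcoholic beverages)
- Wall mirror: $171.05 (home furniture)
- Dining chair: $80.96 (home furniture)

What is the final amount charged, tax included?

Bookshelf $104.08: home furniture, under $150.00 → 3.5% → $3.64
Craft lager (4-pack) $15.01: alcoholic beverages → 10.5% → $1.58
Wall mirror $171.05: home furniture, $150.00 or more → 10.25% → $17.53
Dining chair $80.96: home furniture, under $150.00 → 3.5% → $2.83
Subtotal = $371.10; tax = $25.58; total due = $396.68

$396.68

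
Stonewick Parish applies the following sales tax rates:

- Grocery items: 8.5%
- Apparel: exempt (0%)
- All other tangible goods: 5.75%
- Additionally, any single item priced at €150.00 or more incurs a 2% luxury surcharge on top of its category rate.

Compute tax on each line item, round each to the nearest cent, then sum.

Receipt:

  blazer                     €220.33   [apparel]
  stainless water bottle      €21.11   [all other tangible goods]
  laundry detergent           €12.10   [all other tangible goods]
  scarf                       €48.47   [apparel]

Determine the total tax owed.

€6.32

Blazer €220.33: apparel → 0% + 2% surcharge = 2% → €4.41
Stainless water bottle €21.11: all other tangible goods → 5.75% → €1.21
Laundry detergent €12.10: all other tangible goods → 5.75% → €0.70
Scarf €48.47: apparel → 0% → €0.00
Total tax = €4.41 + €1.21 + €0.70 = €6.32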